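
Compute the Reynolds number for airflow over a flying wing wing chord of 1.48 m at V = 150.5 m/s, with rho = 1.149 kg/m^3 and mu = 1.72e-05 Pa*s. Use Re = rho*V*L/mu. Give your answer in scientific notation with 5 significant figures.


Step 1: Numerator = rho * V * L = 1.149 * 150.5 * 1.48 = 255.92826
Step 2: Re = 255.92826 / 1.72e-05
Step 3: Re = 1.4880e+07

1.4880e+07


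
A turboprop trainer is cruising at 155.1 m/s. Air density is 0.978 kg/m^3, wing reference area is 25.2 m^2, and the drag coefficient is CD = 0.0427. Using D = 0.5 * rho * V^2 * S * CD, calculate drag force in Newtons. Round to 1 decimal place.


Step 1: Dynamic pressure q = 0.5 * 0.978 * 155.1^2 = 11763.3889 Pa
Step 2: Drag D = q * S * CD = 11763.3889 * 25.2 * 0.0427
Step 3: D = 12657.9 N

12657.9


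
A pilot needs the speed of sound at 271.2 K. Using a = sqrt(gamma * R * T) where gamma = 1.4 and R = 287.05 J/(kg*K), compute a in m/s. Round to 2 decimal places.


Step 1: gamma * R * T = 1.4 * 287.05 * 271.2 = 108987.144
Step 2: a = sqrt(108987.144) = 330.13 m/s

330.13


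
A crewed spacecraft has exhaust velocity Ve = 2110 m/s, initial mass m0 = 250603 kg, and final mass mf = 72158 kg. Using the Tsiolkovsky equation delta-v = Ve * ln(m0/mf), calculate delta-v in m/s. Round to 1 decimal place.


Step 1: Mass ratio m0/mf = 250603 / 72158 = 3.472976
Step 2: ln(3.472976) = 1.245012
Step 3: delta-v = 2110 * 1.245012 = 2627.0 m/s

2627.0


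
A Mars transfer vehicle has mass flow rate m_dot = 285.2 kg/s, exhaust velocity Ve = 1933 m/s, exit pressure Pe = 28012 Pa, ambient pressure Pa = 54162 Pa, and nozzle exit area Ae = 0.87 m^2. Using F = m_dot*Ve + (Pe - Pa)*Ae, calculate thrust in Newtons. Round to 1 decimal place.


Step 1: Momentum thrust = m_dot * Ve = 285.2 * 1933 = 551291.6 N
Step 2: Pressure thrust = (Pe - Pa) * Ae = (28012 - 54162) * 0.87 = -22750.50 N
Step 3: Total thrust F = 551291.6 + -22750.50 = 528541.1 N

528541.1


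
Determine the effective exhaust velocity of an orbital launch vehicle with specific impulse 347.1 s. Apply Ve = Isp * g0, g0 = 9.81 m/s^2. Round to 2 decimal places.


Step 1: Ve = Isp * g0 = 347.1 * 9.81
Step 2: Ve = 3405.05 m/s

3405.05


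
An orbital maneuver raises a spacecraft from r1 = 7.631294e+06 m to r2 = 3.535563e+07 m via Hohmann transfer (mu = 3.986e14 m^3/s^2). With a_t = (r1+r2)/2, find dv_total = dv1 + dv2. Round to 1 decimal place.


Step 1: Transfer semi-major axis a_t = (7.631294e+06 + 3.535563e+07) / 2 = 2.149346e+07 m
Step 2: v1 (circular at r1) = sqrt(mu/r1) = 7227.19 m/s
Step 3: v_t1 = sqrt(mu*(2/r1 - 1/a_t)) = 9269.27 m/s
Step 4: dv1 = |9269.27 - 7227.19| = 2042.08 m/s
Step 5: v2 (circular at r2) = 3357.68 m/s, v_t2 = 2000.72 m/s
Step 6: dv2 = |3357.68 - 2000.72| = 1356.97 m/s
Step 7: Total delta-v = 2042.08 + 1356.97 = 3399.0 m/s

3399.0


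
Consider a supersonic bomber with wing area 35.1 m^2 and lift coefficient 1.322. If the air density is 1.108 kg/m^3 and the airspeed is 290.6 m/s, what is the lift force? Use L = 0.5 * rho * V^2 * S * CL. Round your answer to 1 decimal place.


Step 1: Calculate dynamic pressure q = 0.5 * 1.108 * 290.6^2 = 0.5 * 1.108 * 84448.36 = 46784.3914 Pa
Step 2: Multiply by wing area and lift coefficient: L = 46784.3914 * 35.1 * 1.322
Step 3: L = 1642132.1395 * 1.322 = 2170898.7 N

2170898.7


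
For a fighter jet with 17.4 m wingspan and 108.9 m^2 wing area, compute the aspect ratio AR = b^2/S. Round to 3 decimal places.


Step 1: b^2 = 17.4^2 = 302.76
Step 2: AR = 302.76 / 108.9 = 2.780

2.780


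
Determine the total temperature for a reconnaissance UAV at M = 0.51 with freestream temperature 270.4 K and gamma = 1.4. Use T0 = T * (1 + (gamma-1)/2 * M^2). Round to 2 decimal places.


Step 1: (gamma-1)/2 = 0.2
Step 2: M^2 = 0.2601
Step 3: 1 + 0.2 * 0.2601 = 1.05202
Step 4: T0 = 270.4 * 1.05202 = 284.47 K

284.47


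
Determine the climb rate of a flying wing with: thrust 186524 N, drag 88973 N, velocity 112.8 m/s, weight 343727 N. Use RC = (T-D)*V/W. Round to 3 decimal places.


Step 1: Excess thrust = T - D = 186524 - 88973 = 97551 N
Step 2: Excess power = 97551 * 112.8 = 11003752.8 W
Step 3: RC = 11003752.8 / 343727 = 32.013 m/s

32.013


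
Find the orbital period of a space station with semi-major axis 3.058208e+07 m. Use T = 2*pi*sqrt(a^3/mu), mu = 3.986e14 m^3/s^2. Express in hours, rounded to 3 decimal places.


Step 1: a^3 / mu = 2.860231e+22 / 3.986e14 = 7.175692e+07
Step 2: sqrt(7.175692e+07) = 8470.9454 s
Step 3: T = 2*pi * 8470.9454 = 53224.52 s
Step 4: T in hours = 53224.52 / 3600 = 14.785 hours

14.785


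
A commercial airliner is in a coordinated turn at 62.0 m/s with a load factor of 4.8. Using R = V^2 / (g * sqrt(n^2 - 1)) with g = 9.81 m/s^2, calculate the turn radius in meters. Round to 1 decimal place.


Step 1: V^2 = 62.0^2 = 3844.0
Step 2: n^2 - 1 = 4.8^2 - 1 = 22.04
Step 3: sqrt(22.04) = 4.694678
Step 4: R = 3844.0 / (9.81 * 4.694678) = 83.5 m

83.5


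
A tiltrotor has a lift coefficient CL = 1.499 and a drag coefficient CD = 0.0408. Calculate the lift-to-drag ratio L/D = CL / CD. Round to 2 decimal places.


Step 1: L/D = CL / CD = 1.499 / 0.0408
Step 2: L/D = 36.74

36.74


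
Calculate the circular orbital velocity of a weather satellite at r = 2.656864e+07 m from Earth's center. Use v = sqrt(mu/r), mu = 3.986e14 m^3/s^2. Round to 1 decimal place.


Step 1: mu / r = 3.986e14 / 2.656864e+07 = 15002649.7404
Step 2: v = sqrt(15002649.7404) = 3873.3 m/s

3873.3


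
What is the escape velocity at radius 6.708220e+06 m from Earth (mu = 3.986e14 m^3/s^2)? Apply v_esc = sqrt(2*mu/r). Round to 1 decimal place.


Step 1: 2*mu/r = 2 * 3.986e14 / 6.708220e+06 = 118839274.8002
Step 2: v_esc = sqrt(118839274.8002) = 10901.3 m/s

10901.3


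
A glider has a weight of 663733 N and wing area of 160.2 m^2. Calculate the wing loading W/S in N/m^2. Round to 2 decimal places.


Step 1: Wing loading = W / S = 663733 / 160.2
Step 2: Wing loading = 4143.15 N/m^2

4143.15


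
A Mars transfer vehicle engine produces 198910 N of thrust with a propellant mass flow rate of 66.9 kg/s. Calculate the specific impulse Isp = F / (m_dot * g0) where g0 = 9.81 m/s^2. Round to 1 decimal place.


Step 1: m_dot * g0 = 66.9 * 9.81 = 656.29
Step 2: Isp = 198910 / 656.29 = 303.1 s

303.1


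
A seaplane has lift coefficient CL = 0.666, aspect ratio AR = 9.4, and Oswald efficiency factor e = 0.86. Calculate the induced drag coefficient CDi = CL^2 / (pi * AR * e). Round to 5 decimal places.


Step 1: CL^2 = 0.666^2 = 0.443556
Step 2: pi * AR * e = 3.14159 * 9.4 * 0.86 = 25.396635
Step 3: CDi = 0.443556 / 25.396635 = 0.01747

0.01747


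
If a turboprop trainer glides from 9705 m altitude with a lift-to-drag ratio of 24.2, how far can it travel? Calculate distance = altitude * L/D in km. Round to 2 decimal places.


Step 1: Glide distance = altitude * L/D = 9705 * 24.2 = 234861.0 m
Step 2: Convert to km: 234861.0 / 1000 = 234.86 km

234.86


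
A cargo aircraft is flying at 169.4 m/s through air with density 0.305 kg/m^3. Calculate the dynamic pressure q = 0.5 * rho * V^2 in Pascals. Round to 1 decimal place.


Step 1: V^2 = 169.4^2 = 28696.36
Step 2: q = 0.5 * 0.305 * 28696.36
Step 3: q = 4376.2 Pa

4376.2


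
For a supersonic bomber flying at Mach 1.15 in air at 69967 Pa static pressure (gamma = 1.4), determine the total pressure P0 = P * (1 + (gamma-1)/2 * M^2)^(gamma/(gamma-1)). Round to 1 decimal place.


Step 1: (gamma-1)/2 * M^2 = 0.2 * 1.3225 = 0.2645
Step 2: 1 + 0.2645 = 1.2645
Step 3: Exponent gamma/(gamma-1) = 3.5
Step 4: P0 = 69967 * 1.2645^3.5 = 159077.7 Pa

159077.7


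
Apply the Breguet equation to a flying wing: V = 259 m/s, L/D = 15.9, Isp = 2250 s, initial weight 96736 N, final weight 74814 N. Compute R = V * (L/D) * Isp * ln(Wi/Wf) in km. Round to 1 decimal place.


Step 1: Coefficient = V * (L/D) * Isp = 259 * 15.9 * 2250 = 9265725.0 m
Step 2: Wi/Wf = 96736 / 74814 = 1.29302
Step 3: ln(1.29302) = 0.256981
Step 4: R = 9265725.0 * 0.256981 = 2381111.4 m = 2381.1 km

2381.1


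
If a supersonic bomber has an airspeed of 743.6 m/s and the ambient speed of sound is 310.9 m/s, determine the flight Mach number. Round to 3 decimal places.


Step 1: M = V / a = 743.6 / 310.9
Step 2: M = 2.392

2.392


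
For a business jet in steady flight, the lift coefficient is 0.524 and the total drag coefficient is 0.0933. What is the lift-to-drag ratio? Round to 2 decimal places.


Step 1: L/D = CL / CD = 0.524 / 0.0933
Step 2: L/D = 5.62

5.62


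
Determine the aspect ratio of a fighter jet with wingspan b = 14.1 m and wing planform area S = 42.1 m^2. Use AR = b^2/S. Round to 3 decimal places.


Step 1: b^2 = 14.1^2 = 198.81
Step 2: AR = 198.81 / 42.1 = 4.722

4.722


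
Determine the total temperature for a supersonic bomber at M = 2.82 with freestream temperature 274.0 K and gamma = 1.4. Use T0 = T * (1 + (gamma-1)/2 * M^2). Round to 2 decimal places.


Step 1: (gamma-1)/2 = 0.2
Step 2: M^2 = 7.9524
Step 3: 1 + 0.2 * 7.9524 = 2.59048
Step 4: T0 = 274.0 * 2.59048 = 709.79 K

709.79


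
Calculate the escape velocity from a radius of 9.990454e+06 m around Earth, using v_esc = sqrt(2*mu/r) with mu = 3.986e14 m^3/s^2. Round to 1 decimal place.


Step 1: 2*mu/r = 2 * 3.986e14 / 9.990454e+06 = 79796173.4272
Step 2: v_esc = sqrt(79796173.4272) = 8932.9 m/s

8932.9


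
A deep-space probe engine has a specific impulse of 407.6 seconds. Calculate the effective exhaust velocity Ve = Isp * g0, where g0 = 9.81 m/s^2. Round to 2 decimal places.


Step 1: Ve = Isp * g0 = 407.6 * 9.81
Step 2: Ve = 3998.56 m/s

3998.56


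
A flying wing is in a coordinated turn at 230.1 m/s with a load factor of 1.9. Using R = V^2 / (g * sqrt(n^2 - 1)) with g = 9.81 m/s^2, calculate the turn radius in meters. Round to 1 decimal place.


Step 1: V^2 = 230.1^2 = 52946.01
Step 2: n^2 - 1 = 1.9^2 - 1 = 2.61
Step 3: sqrt(2.61) = 1.615549
Step 4: R = 52946.01 / (9.81 * 1.615549) = 3340.7 m

3340.7


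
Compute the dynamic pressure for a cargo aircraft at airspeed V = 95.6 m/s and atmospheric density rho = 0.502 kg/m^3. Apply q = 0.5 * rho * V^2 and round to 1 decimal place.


Step 1: V^2 = 95.6^2 = 9139.36
Step 2: q = 0.5 * 0.502 * 9139.36
Step 3: q = 2294.0 Pa

2294.0


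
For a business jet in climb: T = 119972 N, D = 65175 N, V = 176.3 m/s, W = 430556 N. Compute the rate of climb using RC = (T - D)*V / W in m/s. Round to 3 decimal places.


Step 1: Excess thrust = T - D = 119972 - 65175 = 54797 N
Step 2: Excess power = 54797 * 176.3 = 9660711.1 W
Step 3: RC = 9660711.1 / 430556 = 22.438 m/s

22.438


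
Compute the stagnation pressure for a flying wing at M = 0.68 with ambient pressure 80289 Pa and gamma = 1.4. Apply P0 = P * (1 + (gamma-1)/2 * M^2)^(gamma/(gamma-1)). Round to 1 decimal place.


Step 1: (gamma-1)/2 * M^2 = 0.2 * 0.4624 = 0.09248
Step 2: 1 + 0.09248 = 1.09248
Step 3: Exponent gamma/(gamma-1) = 3.5
Step 4: P0 = 80289 * 1.09248^3.5 = 109421.7 Pa

109421.7


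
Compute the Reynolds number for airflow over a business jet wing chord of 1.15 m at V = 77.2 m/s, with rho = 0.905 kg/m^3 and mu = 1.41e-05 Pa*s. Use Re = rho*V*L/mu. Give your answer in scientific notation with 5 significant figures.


Step 1: Numerator = rho * V * L = 0.905 * 77.2 * 1.15 = 80.3459
Step 2: Re = 80.3459 / 1.41e-05
Step 3: Re = 5.6983e+06

5.6983e+06


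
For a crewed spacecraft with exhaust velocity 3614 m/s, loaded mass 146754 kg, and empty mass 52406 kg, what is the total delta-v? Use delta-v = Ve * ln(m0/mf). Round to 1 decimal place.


Step 1: Mass ratio m0/mf = 146754 / 52406 = 2.800328
Step 2: ln(2.800328) = 1.029737
Step 3: delta-v = 3614 * 1.029737 = 3721.5 m/s

3721.5


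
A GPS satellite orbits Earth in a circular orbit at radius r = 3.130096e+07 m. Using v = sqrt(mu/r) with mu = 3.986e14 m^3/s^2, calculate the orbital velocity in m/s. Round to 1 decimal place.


Step 1: mu / r = 3.986e14 / 3.130096e+07 = 12734433.7043
Step 2: v = sqrt(12734433.7043) = 3568.5 m/s

3568.5


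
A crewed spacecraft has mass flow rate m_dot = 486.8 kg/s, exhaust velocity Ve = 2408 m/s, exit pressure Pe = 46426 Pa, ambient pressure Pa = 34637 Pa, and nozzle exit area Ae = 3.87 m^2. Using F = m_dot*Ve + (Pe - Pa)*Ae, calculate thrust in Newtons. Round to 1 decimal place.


Step 1: Momentum thrust = m_dot * Ve = 486.8 * 2408 = 1172214.4 N
Step 2: Pressure thrust = (Pe - Pa) * Ae = (46426 - 34637) * 3.87 = 45623.43 N
Step 3: Total thrust F = 1172214.4 + 45623.43 = 1217837.8 N

1217837.8


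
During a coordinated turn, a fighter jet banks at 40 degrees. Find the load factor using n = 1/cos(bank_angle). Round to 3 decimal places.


Step 1: Convert 40 degrees to radians = 0.698132
Step 2: cos(40 deg) = 0.766044
Step 3: n = 1 / 0.766044 = 1.305

1.305


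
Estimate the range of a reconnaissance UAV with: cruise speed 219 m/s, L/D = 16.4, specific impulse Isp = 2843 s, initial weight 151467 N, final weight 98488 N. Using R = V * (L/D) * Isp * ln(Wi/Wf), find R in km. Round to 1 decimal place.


Step 1: Coefficient = V * (L/D) * Isp = 219 * 16.4 * 2843 = 10210918.8 m
Step 2: Wi/Wf = 151467 / 98488 = 1.537923
Step 3: ln(1.537923) = 0.430433
Step 4: R = 10210918.8 * 0.430433 = 4395117.1 m = 4395.1 km

4395.1


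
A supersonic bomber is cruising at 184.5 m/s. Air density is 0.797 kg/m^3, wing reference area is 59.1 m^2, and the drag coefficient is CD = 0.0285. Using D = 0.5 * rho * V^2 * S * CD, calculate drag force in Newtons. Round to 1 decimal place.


Step 1: Dynamic pressure q = 0.5 * 0.797 * 184.5^2 = 13565.0396 Pa
Step 2: Drag D = q * S * CD = 13565.0396 * 59.1 * 0.0285
Step 3: D = 22848.3 N

22848.3


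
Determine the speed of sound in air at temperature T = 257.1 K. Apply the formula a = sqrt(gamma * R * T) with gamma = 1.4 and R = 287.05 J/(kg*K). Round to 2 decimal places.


Step 1: gamma * R * T = 1.4 * 287.05 * 257.1 = 103320.777
Step 2: a = sqrt(103320.777) = 321.44 m/s

321.44


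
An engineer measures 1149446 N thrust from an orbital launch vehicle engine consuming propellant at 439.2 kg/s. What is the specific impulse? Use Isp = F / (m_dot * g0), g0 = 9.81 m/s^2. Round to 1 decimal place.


Step 1: m_dot * g0 = 439.2 * 9.81 = 4308.55
Step 2: Isp = 1149446 / 4308.55 = 266.8 s

266.8


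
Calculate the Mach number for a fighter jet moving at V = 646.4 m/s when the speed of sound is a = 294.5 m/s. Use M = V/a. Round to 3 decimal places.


Step 1: M = V / a = 646.4 / 294.5
Step 2: M = 2.195

2.195


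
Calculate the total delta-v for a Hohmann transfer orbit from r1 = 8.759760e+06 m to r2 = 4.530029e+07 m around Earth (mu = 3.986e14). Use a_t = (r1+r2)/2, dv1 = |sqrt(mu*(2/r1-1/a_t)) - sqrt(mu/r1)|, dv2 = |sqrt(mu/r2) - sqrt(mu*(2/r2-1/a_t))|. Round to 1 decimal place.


Step 1: Transfer semi-major axis a_t = (8.759760e+06 + 4.530029e+07) / 2 = 2.703002e+07 m
Step 2: v1 (circular at r1) = sqrt(mu/r1) = 6745.63 m/s
Step 3: v_t1 = sqrt(mu*(2/r1 - 1/a_t)) = 8732.73 m/s
Step 4: dv1 = |8732.73 - 6745.63| = 1987.1 m/s
Step 5: v2 (circular at r2) = 2966.32 m/s, v_t2 = 1688.66 m/s
Step 6: dv2 = |2966.32 - 1688.66| = 1277.67 m/s
Step 7: Total delta-v = 1987.1 + 1277.67 = 3264.8 m/s

3264.8


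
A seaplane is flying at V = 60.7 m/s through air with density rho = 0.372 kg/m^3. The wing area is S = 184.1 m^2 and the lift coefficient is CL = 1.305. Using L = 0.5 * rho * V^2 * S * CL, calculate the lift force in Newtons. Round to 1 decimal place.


Step 1: Calculate dynamic pressure q = 0.5 * 0.372 * 60.7^2 = 0.5 * 0.372 * 3684.49 = 685.3151 Pa
Step 2: Multiply by wing area and lift coefficient: L = 685.3151 * 184.1 * 1.305
Step 3: L = 126166.5173 * 1.305 = 164647.3 N

164647.3


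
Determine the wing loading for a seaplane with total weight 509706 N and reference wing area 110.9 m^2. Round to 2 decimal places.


Step 1: Wing loading = W / S = 509706 / 110.9
Step 2: Wing loading = 4596.09 N/m^2

4596.09


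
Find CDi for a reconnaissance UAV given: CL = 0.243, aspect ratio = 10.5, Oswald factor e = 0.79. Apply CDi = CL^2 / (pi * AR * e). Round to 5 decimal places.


Step 1: CL^2 = 0.243^2 = 0.059049
Step 2: pi * AR * e = 3.14159 * 10.5 * 0.79 = 26.059511
Step 3: CDi = 0.059049 / 26.059511 = 0.00227

0.00227


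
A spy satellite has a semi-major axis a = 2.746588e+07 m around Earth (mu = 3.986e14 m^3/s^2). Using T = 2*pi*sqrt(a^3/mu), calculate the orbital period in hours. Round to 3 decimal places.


Step 1: a^3 / mu = 2.071956e+22 / 3.986e14 = 5.198084e+07
Step 2: sqrt(5.198084e+07) = 7209.7736 s
Step 3: T = 2*pi * 7209.7736 = 45300.34 s
Step 4: T in hours = 45300.34 / 3600 = 12.583 hours

12.583


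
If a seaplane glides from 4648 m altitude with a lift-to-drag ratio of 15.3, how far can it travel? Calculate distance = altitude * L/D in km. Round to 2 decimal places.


Step 1: Glide distance = altitude * L/D = 4648 * 15.3 = 71114.4 m
Step 2: Convert to km: 71114.4 / 1000 = 71.11 km

71.11


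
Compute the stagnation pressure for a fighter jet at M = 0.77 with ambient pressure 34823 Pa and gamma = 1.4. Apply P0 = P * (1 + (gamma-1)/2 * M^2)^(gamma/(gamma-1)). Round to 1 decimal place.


Step 1: (gamma-1)/2 * M^2 = 0.2 * 0.5929 = 0.11858
Step 2: 1 + 0.11858 = 1.11858
Step 3: Exponent gamma/(gamma-1) = 3.5
Step 4: P0 = 34823 * 1.11858^3.5 = 51546.7 Pa

51546.7


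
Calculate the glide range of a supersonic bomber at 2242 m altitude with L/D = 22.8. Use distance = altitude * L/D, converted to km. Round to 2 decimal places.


Step 1: Glide distance = altitude * L/D = 2242 * 22.8 = 51117.6 m
Step 2: Convert to km: 51117.6 / 1000 = 51.12 km

51.12


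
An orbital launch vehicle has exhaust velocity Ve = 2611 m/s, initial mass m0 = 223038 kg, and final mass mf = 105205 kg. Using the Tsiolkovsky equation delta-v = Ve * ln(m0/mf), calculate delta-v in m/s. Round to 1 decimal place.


Step 1: Mass ratio m0/mf = 223038 / 105205 = 2.120032
Step 2: ln(2.120032) = 0.751431
Step 3: delta-v = 2611 * 0.751431 = 1962.0 m/s

1962.0


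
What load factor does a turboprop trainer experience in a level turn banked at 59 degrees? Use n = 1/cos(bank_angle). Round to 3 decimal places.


Step 1: Convert 59 degrees to radians = 1.029744
Step 2: cos(59 deg) = 0.515038
Step 3: n = 1 / 0.515038 = 1.942

1.942


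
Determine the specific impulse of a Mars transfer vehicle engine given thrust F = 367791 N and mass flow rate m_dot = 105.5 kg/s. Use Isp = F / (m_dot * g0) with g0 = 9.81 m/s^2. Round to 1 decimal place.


Step 1: m_dot * g0 = 105.5 * 9.81 = 1034.96
Step 2: Isp = 367791 / 1034.96 = 355.4 s

355.4


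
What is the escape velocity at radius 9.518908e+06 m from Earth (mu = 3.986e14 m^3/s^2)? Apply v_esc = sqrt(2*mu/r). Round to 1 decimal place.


Step 1: 2*mu/r = 2 * 3.986e14 / 9.518908e+06 = 83749102.313
Step 2: v_esc = sqrt(83749102.313) = 9151.5 m/s

9151.5


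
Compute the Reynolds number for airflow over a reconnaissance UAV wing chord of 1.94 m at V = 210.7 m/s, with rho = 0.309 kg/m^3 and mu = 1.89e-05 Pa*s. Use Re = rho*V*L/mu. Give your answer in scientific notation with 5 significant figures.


Step 1: Numerator = rho * V * L = 0.309 * 210.7 * 1.94 = 126.306222
Step 2: Re = 126.306222 / 1.89e-05
Step 3: Re = 6.6829e+06

6.6829e+06


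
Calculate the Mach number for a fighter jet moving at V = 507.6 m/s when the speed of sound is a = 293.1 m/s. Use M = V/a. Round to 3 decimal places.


Step 1: M = V / a = 507.6 / 293.1
Step 2: M = 1.732

1.732


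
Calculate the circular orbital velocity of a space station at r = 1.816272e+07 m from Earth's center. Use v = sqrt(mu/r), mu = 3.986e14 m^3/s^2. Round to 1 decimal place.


Step 1: mu / r = 3.986e14 / 1.816272e+07 = 21946052.1332
Step 2: v = sqrt(21946052.1332) = 4684.7 m/s

4684.7


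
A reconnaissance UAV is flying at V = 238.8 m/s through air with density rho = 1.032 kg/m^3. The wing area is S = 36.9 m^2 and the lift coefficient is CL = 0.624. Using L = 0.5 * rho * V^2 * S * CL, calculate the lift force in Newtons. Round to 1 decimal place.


Step 1: Calculate dynamic pressure q = 0.5 * 1.032 * 238.8^2 = 0.5 * 1.032 * 57025.44 = 29425.127 Pa
Step 2: Multiply by wing area and lift coefficient: L = 29425.127 * 36.9 * 0.624
Step 3: L = 1085787.1878 * 0.624 = 677531.2 N

677531.2


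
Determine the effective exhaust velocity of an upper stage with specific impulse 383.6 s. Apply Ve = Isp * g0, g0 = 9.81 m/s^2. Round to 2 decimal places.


Step 1: Ve = Isp * g0 = 383.6 * 9.81
Step 2: Ve = 3763.12 m/s

3763.12


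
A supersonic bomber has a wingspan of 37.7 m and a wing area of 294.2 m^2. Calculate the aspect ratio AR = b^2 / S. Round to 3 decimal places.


Step 1: b^2 = 37.7^2 = 1421.29
Step 2: AR = 1421.29 / 294.2 = 4.831

4.831


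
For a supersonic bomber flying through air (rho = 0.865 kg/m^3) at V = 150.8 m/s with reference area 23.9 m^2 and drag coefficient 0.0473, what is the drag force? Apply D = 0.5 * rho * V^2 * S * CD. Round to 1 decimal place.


Step 1: Dynamic pressure q = 0.5 * 0.865 * 150.8^2 = 9835.3268 Pa
Step 2: Drag D = q * S * CD = 9835.3268 * 23.9 * 0.0473
Step 3: D = 11118.5 N

11118.5


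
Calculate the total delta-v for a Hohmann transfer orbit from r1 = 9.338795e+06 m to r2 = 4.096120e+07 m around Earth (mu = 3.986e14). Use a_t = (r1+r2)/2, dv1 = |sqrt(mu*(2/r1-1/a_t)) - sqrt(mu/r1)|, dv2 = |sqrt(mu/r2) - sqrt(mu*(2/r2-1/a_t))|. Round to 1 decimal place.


Step 1: Transfer semi-major axis a_t = (9.338795e+06 + 4.096120e+07) / 2 = 2.515000e+07 m
Step 2: v1 (circular at r1) = sqrt(mu/r1) = 6533.16 m/s
Step 3: v_t1 = sqrt(mu*(2/r1 - 1/a_t)) = 8337.59 m/s
Step 4: dv1 = |8337.59 - 6533.16| = 1804.43 m/s
Step 5: v2 (circular at r2) = 3119.48 m/s, v_t2 = 1900.9 m/s
Step 6: dv2 = |3119.48 - 1900.9| = 1218.58 m/s
Step 7: Total delta-v = 1804.43 + 1218.58 = 3023.0 m/s

3023.0


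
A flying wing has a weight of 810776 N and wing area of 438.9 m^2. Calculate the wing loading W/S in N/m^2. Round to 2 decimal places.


Step 1: Wing loading = W / S = 810776 / 438.9
Step 2: Wing loading = 1847.29 N/m^2

1847.29


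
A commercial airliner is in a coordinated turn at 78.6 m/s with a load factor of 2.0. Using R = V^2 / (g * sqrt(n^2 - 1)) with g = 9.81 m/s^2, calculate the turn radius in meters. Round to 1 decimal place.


Step 1: V^2 = 78.6^2 = 6177.96
Step 2: n^2 - 1 = 2.0^2 - 1 = 3.0
Step 3: sqrt(3.0) = 1.732051
Step 4: R = 6177.96 / (9.81 * 1.732051) = 363.6 m

363.6


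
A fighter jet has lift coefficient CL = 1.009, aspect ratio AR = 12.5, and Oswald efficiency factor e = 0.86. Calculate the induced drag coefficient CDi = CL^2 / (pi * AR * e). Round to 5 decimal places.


Step 1: CL^2 = 1.009^2 = 1.018081
Step 2: pi * AR * e = 3.14159 * 12.5 * 0.86 = 33.772121
Step 3: CDi = 1.018081 / 33.772121 = 0.03015

0.03015


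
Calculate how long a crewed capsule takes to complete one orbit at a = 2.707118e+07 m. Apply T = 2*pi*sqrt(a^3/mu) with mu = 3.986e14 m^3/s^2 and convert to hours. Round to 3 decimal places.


Step 1: a^3 / mu = 1.983908e+22 / 3.986e14 = 4.977191e+07
Step 2: sqrt(4.977191e+07) = 7054.9206 s
Step 3: T = 2*pi * 7054.9206 = 44327.37 s
Step 4: T in hours = 44327.37 / 3600 = 12.313 hours

12.313


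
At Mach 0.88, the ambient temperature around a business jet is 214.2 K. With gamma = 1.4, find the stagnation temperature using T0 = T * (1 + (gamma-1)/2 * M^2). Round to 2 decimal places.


Step 1: (gamma-1)/2 = 0.2
Step 2: M^2 = 0.7744
Step 3: 1 + 0.2 * 0.7744 = 1.15488
Step 4: T0 = 214.2 * 1.15488 = 247.38 K

247.38


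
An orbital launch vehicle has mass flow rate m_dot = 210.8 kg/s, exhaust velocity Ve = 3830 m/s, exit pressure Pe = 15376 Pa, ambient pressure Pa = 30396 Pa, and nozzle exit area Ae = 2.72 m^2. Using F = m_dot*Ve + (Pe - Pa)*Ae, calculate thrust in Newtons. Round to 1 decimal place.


Step 1: Momentum thrust = m_dot * Ve = 210.8 * 3830 = 807364.0 N
Step 2: Pressure thrust = (Pe - Pa) * Ae = (15376 - 30396) * 2.72 = -40854.40 N
Step 3: Total thrust F = 807364.0 + -40854.40 = 766509.6 N

766509.6


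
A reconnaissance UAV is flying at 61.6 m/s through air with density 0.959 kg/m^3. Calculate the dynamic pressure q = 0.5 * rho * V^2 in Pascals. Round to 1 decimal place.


Step 1: V^2 = 61.6^2 = 3794.56
Step 2: q = 0.5 * 0.959 * 3794.56
Step 3: q = 1819.5 Pa

1819.5


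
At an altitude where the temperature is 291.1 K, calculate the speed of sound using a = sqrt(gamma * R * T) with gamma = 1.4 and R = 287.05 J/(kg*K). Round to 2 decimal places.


Step 1: gamma * R * T = 1.4 * 287.05 * 291.1 = 116984.357
Step 2: a = sqrt(116984.357) = 342.03 m/s

342.03


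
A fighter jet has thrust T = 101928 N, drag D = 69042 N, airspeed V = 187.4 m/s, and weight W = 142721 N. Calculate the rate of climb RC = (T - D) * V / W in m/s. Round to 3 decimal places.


Step 1: Excess thrust = T - D = 101928 - 69042 = 32886 N
Step 2: Excess power = 32886 * 187.4 = 6162836.4 W
Step 3: RC = 6162836.4 / 142721 = 43.181 m/s

43.181


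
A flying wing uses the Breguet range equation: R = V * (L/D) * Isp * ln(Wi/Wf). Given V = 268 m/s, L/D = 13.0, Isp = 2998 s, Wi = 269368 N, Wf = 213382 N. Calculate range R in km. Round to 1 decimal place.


Step 1: Coefficient = V * (L/D) * Isp = 268 * 13.0 * 2998 = 10445032.0 m
Step 2: Wi/Wf = 269368 / 213382 = 1.262375
Step 3: ln(1.262375) = 0.232994
Step 4: R = 10445032.0 * 0.232994 = 2433634.9 m = 2433.6 km

2433.6


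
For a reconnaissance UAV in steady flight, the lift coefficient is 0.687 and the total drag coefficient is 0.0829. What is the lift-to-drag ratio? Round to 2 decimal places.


Step 1: L/D = CL / CD = 0.687 / 0.0829
Step 2: L/D = 8.29

8.29


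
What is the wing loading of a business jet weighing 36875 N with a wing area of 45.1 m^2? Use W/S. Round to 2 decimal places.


Step 1: Wing loading = W / S = 36875 / 45.1
Step 2: Wing loading = 817.63 N/m^2

817.63


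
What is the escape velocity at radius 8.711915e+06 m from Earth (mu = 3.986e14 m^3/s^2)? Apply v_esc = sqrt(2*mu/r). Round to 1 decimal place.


Step 1: 2*mu/r = 2 * 3.986e14 / 8.711915e+06 = 91506861.5798
Step 2: v_esc = sqrt(91506861.5798) = 9565.9 m/s

9565.9


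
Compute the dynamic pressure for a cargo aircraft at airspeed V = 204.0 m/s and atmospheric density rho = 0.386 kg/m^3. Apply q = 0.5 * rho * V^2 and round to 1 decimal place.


Step 1: V^2 = 204.0^2 = 41616.0
Step 2: q = 0.5 * 0.386 * 41616.0
Step 3: q = 8031.9 Pa

8031.9


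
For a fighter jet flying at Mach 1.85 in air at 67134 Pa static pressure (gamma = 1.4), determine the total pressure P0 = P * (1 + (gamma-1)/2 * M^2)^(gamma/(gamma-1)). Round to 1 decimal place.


Step 1: (gamma-1)/2 * M^2 = 0.2 * 3.4225 = 0.6845
Step 2: 1 + 0.6845 = 1.6845
Step 3: Exponent gamma/(gamma-1) = 3.5
Step 4: P0 = 67134 * 1.6845^3.5 = 416477.1 Pa

416477.1


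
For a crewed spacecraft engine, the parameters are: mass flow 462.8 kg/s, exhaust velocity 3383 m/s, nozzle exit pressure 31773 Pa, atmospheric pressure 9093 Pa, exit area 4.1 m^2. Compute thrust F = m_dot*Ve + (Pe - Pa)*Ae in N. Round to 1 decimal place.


Step 1: Momentum thrust = m_dot * Ve = 462.8 * 3383 = 1565652.4 N
Step 2: Pressure thrust = (Pe - Pa) * Ae = (31773 - 9093) * 4.1 = 92988.0 N
Step 3: Total thrust F = 1565652.4 + 92988.0 = 1658640.4 N

1658640.4


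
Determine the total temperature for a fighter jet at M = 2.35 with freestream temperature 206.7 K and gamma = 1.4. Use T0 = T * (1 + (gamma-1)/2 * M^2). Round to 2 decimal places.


Step 1: (gamma-1)/2 = 0.2
Step 2: M^2 = 5.5225
Step 3: 1 + 0.2 * 5.5225 = 2.1045
Step 4: T0 = 206.7 * 2.1045 = 435.00 K

435.00


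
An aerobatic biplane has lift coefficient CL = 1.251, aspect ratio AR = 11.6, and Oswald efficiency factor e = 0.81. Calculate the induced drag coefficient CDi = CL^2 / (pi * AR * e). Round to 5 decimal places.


Step 1: CL^2 = 1.251^2 = 1.565001
Step 2: pi * AR * e = 3.14159 * 11.6 * 0.81 = 29.518405
Step 3: CDi = 1.565001 / 29.518405 = 0.05302

0.05302


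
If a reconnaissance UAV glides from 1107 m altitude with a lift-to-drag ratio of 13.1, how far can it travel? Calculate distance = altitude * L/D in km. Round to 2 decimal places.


Step 1: Glide distance = altitude * L/D = 1107 * 13.1 = 14501.7 m
Step 2: Convert to km: 14501.7 / 1000 = 14.50 km

14.50


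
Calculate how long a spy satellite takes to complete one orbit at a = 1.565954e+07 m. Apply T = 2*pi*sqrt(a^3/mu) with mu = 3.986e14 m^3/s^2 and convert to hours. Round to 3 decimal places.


Step 1: a^3 / mu = 3.840051e+21 / 3.986e14 = 9.633846e+06
Step 2: sqrt(9.633846e+06) = 3103.8438 s
Step 3: T = 2*pi * 3103.8438 = 19502.03 s
Step 4: T in hours = 19502.03 / 3600 = 5.417 hours

5.417


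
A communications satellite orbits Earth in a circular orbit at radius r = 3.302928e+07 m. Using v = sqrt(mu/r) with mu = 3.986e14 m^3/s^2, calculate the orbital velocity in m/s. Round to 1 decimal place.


Step 1: mu / r = 3.986e14 / 3.302928e+07 = 12068080.2004
Step 2: v = sqrt(12068080.2004) = 3473.9 m/s

3473.9


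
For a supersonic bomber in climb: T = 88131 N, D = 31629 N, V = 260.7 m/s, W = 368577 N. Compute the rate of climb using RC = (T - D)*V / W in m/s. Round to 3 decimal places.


Step 1: Excess thrust = T - D = 88131 - 31629 = 56502 N
Step 2: Excess power = 56502 * 260.7 = 14730071.4 W
Step 3: RC = 14730071.4 / 368577 = 39.965 m/s

39.965


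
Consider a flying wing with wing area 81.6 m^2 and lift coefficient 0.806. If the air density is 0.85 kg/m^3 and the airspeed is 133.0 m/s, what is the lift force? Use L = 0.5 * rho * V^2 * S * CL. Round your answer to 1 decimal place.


Step 1: Calculate dynamic pressure q = 0.5 * 0.85 * 133.0^2 = 0.5 * 0.85 * 17689.0 = 7517.825 Pa
Step 2: Multiply by wing area and lift coefficient: L = 7517.825 * 81.6 * 0.806
Step 3: L = 613454.52 * 0.806 = 494444.3 N

494444.3


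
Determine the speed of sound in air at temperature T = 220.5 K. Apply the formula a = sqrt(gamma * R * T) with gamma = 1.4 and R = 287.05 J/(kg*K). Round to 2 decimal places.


Step 1: gamma * R * T = 1.4 * 287.05 * 220.5 = 88612.335
Step 2: a = sqrt(88612.335) = 297.68 m/s

297.68


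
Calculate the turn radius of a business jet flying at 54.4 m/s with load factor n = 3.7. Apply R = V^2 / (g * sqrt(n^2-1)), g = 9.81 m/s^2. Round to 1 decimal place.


Step 1: V^2 = 54.4^2 = 2959.36
Step 2: n^2 - 1 = 3.7^2 - 1 = 12.69
Step 3: sqrt(12.69) = 3.562303
Step 4: R = 2959.36 / (9.81 * 3.562303) = 84.7 m

84.7


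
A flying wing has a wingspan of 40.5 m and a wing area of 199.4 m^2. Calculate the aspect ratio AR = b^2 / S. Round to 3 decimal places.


Step 1: b^2 = 40.5^2 = 1640.25
Step 2: AR = 1640.25 / 199.4 = 8.226

8.226


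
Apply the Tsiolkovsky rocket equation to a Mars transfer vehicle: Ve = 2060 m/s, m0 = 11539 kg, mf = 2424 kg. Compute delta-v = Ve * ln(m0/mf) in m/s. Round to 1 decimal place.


Step 1: Mass ratio m0/mf = 11539 / 2424 = 4.760314
Step 2: ln(4.760314) = 1.560314
Step 3: delta-v = 2060 * 1.560314 = 3214.2 m/s

3214.2


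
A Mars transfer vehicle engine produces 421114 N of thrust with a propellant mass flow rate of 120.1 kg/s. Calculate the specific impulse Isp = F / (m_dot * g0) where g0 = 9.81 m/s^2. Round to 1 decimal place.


Step 1: m_dot * g0 = 120.1 * 9.81 = 1178.18
Step 2: Isp = 421114 / 1178.18 = 357.4 s

357.4


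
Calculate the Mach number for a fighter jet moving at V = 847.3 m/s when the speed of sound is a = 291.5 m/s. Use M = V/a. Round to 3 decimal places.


Step 1: M = V / a = 847.3 / 291.5
Step 2: M = 2.907

2.907


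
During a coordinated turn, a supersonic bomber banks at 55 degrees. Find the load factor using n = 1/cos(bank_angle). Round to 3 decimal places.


Step 1: Convert 55 degrees to radians = 0.959931
Step 2: cos(55 deg) = 0.573576
Step 3: n = 1 / 0.573576 = 1.743

1.743


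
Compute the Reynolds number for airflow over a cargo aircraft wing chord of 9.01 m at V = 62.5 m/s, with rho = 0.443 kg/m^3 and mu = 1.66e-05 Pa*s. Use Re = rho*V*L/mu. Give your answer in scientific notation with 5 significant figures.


Step 1: Numerator = rho * V * L = 0.443 * 62.5 * 9.01 = 249.464375
Step 2: Re = 249.464375 / 1.66e-05
Step 3: Re = 1.5028e+07

1.5028e+07


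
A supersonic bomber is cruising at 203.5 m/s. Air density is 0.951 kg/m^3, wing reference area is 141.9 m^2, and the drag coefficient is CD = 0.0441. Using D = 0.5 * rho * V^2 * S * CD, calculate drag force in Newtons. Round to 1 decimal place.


Step 1: Dynamic pressure q = 0.5 * 0.951 * 203.5^2 = 19691.5249 Pa
Step 2: Drag D = q * S * CD = 19691.5249 * 141.9 * 0.0441
Step 3: D = 123225.4 N

123225.4


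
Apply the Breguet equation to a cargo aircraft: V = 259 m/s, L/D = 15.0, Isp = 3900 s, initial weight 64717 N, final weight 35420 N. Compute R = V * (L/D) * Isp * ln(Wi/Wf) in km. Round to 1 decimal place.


Step 1: Coefficient = V * (L/D) * Isp = 259 * 15.0 * 3900 = 15151500.0 m
Step 2: Wi/Wf = 64717 / 35420 = 1.827132
Step 3: ln(1.827132) = 0.602747
Step 4: R = 15151500.0 * 0.602747 = 9132525.5 m = 9132.5 km

9132.5


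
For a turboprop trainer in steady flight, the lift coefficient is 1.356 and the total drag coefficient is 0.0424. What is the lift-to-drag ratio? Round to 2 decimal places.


Step 1: L/D = CL / CD = 1.356 / 0.0424
Step 2: L/D = 31.98

31.98


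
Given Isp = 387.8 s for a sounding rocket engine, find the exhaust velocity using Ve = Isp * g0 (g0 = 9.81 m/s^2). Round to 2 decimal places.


Step 1: Ve = Isp * g0 = 387.8 * 9.81
Step 2: Ve = 3804.32 m/s

3804.32


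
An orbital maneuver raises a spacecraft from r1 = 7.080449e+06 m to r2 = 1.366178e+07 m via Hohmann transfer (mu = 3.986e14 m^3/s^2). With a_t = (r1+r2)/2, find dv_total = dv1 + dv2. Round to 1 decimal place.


Step 1: Transfer semi-major axis a_t = (7.080449e+06 + 1.366178e+07) / 2 = 1.037111e+07 m
Step 2: v1 (circular at r1) = sqrt(mu/r1) = 7503.06 m/s
Step 3: v_t1 = sqrt(mu*(2/r1 - 1/a_t)) = 8611.51 m/s
Step 4: dv1 = |8611.51 - 7503.06| = 1108.45 m/s
Step 5: v2 (circular at r2) = 5401.51 m/s, v_t2 = 4463.06 m/s
Step 6: dv2 = |5401.51 - 4463.06| = 938.45 m/s
Step 7: Total delta-v = 1108.45 + 938.45 = 2046.9 m/s

2046.9


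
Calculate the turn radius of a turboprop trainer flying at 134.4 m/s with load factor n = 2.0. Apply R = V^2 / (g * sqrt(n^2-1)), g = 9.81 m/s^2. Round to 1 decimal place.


Step 1: V^2 = 134.4^2 = 18063.36
Step 2: n^2 - 1 = 2.0^2 - 1 = 3.0
Step 3: sqrt(3.0) = 1.732051
Step 4: R = 18063.36 / (9.81 * 1.732051) = 1063.1 m

1063.1


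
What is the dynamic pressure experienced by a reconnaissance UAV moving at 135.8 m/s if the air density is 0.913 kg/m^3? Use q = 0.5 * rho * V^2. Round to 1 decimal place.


Step 1: V^2 = 135.8^2 = 18441.64
Step 2: q = 0.5 * 0.913 * 18441.64
Step 3: q = 8418.6 Pa

8418.6


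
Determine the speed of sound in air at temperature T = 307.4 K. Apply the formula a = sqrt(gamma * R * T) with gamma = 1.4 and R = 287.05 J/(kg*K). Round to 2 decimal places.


Step 1: gamma * R * T = 1.4 * 287.05 * 307.4 = 123534.838
Step 2: a = sqrt(123534.838) = 351.48 m/s

351.48


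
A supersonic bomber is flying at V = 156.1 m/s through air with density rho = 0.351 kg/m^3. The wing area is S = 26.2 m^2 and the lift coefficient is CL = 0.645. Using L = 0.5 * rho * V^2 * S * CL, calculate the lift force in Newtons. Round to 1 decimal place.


Step 1: Calculate dynamic pressure q = 0.5 * 0.351 * 156.1^2 = 0.5 * 0.351 * 24367.21 = 4276.4454 Pa
Step 2: Multiply by wing area and lift coefficient: L = 4276.4454 * 26.2 * 0.645
Step 3: L = 112042.8683 * 0.645 = 72267.7 N

72267.7


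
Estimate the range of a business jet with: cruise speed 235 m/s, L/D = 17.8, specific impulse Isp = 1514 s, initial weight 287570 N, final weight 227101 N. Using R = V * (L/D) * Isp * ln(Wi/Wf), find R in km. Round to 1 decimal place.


Step 1: Coefficient = V * (L/D) * Isp = 235 * 17.8 * 1514 = 6333062.0 m
Step 2: Wi/Wf = 287570 / 227101 = 1.266265
Step 3: ln(1.266265) = 0.236071
Step 4: R = 6333062.0 * 0.236071 = 1495055.2 m = 1495.1 km

1495.1


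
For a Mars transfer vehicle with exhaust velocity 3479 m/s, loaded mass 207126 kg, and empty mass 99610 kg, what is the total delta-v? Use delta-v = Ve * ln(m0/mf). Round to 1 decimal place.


Step 1: Mass ratio m0/mf = 207126 / 99610 = 2.07937
Step 2: ln(2.07937) = 0.732065
Step 3: delta-v = 3479 * 0.732065 = 2546.9 m/s

2546.9


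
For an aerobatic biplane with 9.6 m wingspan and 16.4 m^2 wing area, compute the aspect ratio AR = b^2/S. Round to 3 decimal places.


Step 1: b^2 = 9.6^2 = 92.16
Step 2: AR = 92.16 / 16.4 = 5.620

5.620


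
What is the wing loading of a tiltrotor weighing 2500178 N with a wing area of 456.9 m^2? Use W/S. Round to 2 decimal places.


Step 1: Wing loading = W / S = 2500178 / 456.9
Step 2: Wing loading = 5472.05 N/m^2

5472.05


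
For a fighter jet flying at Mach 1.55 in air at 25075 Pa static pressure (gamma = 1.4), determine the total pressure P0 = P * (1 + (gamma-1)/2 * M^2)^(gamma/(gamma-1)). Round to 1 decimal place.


Step 1: (gamma-1)/2 * M^2 = 0.2 * 2.4025 = 0.4805
Step 2: 1 + 0.4805 = 1.4805
Step 3: Exponent gamma/(gamma-1) = 3.5
Step 4: P0 = 25075 * 1.4805^3.5 = 99008.0 Pa

99008.0


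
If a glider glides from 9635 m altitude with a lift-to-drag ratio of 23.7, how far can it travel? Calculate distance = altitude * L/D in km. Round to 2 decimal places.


Step 1: Glide distance = altitude * L/D = 9635 * 23.7 = 228349.5 m
Step 2: Convert to km: 228349.5 / 1000 = 228.35 km

228.35


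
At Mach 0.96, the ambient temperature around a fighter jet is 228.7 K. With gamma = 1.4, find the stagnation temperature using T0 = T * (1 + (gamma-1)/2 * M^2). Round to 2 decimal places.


Step 1: (gamma-1)/2 = 0.2
Step 2: M^2 = 0.9216
Step 3: 1 + 0.2 * 0.9216 = 1.18432
Step 4: T0 = 228.7 * 1.18432 = 270.85 K

270.85


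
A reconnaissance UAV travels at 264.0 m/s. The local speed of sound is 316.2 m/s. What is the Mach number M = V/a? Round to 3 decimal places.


Step 1: M = V / a = 264.0 / 316.2
Step 2: M = 0.835

0.835


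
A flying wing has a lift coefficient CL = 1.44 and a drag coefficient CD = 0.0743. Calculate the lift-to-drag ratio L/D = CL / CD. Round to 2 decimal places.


Step 1: L/D = CL / CD = 1.44 / 0.0743
Step 2: L/D = 19.38

19.38


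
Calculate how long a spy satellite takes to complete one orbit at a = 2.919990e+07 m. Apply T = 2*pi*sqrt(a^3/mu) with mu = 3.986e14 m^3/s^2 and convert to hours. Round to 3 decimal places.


Step 1: a^3 / mu = 2.489683e+22 / 3.986e14 = 6.246069e+07
Step 2: sqrt(6.246069e+07) = 7903.2078 s
Step 3: T = 2*pi * 7903.2078 = 49657.32 s
Step 4: T in hours = 49657.32 / 3600 = 13.794 hours

13.794


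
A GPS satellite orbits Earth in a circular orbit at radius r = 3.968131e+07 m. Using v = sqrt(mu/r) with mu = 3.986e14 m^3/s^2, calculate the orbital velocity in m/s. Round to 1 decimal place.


Step 1: mu / r = 3.986e14 / 3.968131e+07 = 10045031.2754
Step 2: v = sqrt(10045031.2754) = 3169.4 m/s

3169.4


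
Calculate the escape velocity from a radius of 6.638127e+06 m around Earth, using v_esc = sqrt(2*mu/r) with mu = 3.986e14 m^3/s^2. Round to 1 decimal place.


Step 1: 2*mu/r = 2 * 3.986e14 / 6.638127e+06 = 120094116.9098
Step 2: v_esc = sqrt(120094116.9098) = 10958.7 m/s

10958.7


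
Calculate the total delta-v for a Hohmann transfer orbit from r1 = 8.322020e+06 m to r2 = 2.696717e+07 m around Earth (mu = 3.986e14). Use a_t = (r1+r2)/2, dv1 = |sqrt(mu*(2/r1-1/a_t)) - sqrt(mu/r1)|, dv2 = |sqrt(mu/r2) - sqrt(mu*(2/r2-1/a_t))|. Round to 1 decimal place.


Step 1: Transfer semi-major axis a_t = (8.322020e+06 + 2.696717e+07) / 2 = 1.764460e+07 m
Step 2: v1 (circular at r1) = sqrt(mu/r1) = 6920.77 m/s
Step 3: v_t1 = sqrt(mu*(2/r1 - 1/a_t)) = 8555.91 m/s
Step 4: dv1 = |8555.91 - 6920.77| = 1635.14 m/s
Step 5: v2 (circular at r2) = 3844.6 m/s, v_t2 = 2640.34 m/s
Step 6: dv2 = |3844.6 - 2640.34| = 1204.26 m/s
Step 7: Total delta-v = 1635.14 + 1204.26 = 2839.4 m/s

2839.4
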